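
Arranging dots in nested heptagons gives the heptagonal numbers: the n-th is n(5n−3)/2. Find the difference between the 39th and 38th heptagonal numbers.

Consecutive heptagonal numbers differ by 5n − 4: here 5·39 − 4 = 191.

191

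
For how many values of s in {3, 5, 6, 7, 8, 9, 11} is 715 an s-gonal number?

s = 3: P(3, 37) = 703 and P(3, 38) = 741; 715 is not s-gonal.
s = 5: P(5, 22) = 715. ✓
s = 6: P(6, 19) = 703 and P(6, 20) = 780; 715 is not s-gonal.
s = 7: P(7, 17) = 697 and P(7, 18) = 783; 715 is not s-gonal.
s = 8: P(8, 15) = 645 and P(8, 16) = 736; 715 is not s-gonal.
s = 9: P(9, 14) = 651 and P(9, 15) = 750; 715 is not s-gonal.
s = 11: P(11, 13) = 715. ✓
Hits: s ∈ {5, 11} → 2.

2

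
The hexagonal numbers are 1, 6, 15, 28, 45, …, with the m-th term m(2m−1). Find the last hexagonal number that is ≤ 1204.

1128

Solve n(2n−1) ≤ 1204 for integer n.
n = 24 gives 1128 ≤ 1204, while n = 25 gives 1225 > 1204; so the answer is 1128.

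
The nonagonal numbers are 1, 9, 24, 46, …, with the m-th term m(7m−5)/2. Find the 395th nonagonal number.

The 395th nonagonal number is n(7n−5)/2 with n = 395.
395·(7·395 − 5)/2 = 395·2760/2 = 395·1380 = 545100.

545100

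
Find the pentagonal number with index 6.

6·(3·6 − 1)/2 = 6·17/2 = 51.

51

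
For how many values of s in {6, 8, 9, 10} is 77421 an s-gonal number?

s = 6: P(6, 197) = 77421. ✓
s = 8: P(8, 160) = 76480 and P(8, 161) = 77441; 77421 is not s-gonal.
s = 9: P(9, 149) = 77331 and P(9, 150) = 78375; 77421 is not s-gonal.
s = 10: P(10, 139) = 76867 and P(10, 140) = 77980; 77421 is not s-gonal.
Hits: s ∈ {6} → 1.

1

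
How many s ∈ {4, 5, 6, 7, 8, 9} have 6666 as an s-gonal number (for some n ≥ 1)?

s = 4: P(4, 81) = 6561 and P(4, 82) = 6724; 6666 is not s-gonal.
s = 5: P(5, 66) = 6501 and P(5, 67) = 6700; 6666 is not s-gonal.
s = 6: P(6, 57) = 6441 and P(6, 58) = 6670; 6666 is not s-gonal.
s = 7: P(7, 51) = 6426 and P(7, 52) = 6682; 6666 is not s-gonal.
s = 8: P(8, 47) = 6533 and P(8, 48) = 6816; 6666 is not s-gonal.
s = 9: P(9, 44) = 6666. ✓
Hits: s ∈ {9} → 1.

1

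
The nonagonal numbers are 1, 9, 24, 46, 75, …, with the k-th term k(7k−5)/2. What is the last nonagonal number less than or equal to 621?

Solve n(7n−5)/2 ≤ 621 for integer n.
n = 13 gives 559 ≤ 621, while n = 14 gives 651 > 621; so the answer is 559.

559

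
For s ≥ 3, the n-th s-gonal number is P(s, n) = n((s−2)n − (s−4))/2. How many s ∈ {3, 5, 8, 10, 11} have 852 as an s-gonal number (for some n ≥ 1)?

s = 3: P(3, 40) = 820 and P(3, 41) = 861; 852 is not s-gonal.
s = 5: P(5, 24) = 852. ✓
s = 8: P(8, 17) = 833 and P(8, 18) = 936; 852 is not s-gonal.
s = 10: P(10, 14) = 742 and P(10, 15) = 855; 852 is not s-gonal.
s = 11: P(11, 14) = 833 and P(11, 15) = 960; 852 is not s-gonal.
Hits: s ∈ {5} → 1.

1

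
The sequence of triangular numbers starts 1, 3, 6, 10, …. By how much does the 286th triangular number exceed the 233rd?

13780

286·287/2 = 41041 and 233·234/2 = 27261.
Difference: 41041 − 27261 = 13780.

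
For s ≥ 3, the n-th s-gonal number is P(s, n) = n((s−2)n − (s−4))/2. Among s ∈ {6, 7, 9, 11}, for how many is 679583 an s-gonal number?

1

s = 6: P(6, 583) = 679195 and P(6, 584) = 681528; 679583 is not s-gonal.
s = 7: P(7, 521) = 677821 and P(7, 522) = 680427; 679583 is not s-gonal.
s = 9: P(9, 441) = 679581 and P(9, 442) = 682669; 679583 is not s-gonal.
s = 11: P(11, 389) = 679583. ✓
Hits: s ∈ {11} → 1.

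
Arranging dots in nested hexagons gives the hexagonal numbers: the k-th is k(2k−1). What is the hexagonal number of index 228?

103740

The 228th hexagonal number is n(2n−1) with n = 228.
228·(2·228 − 1) = 228·455 = 103740.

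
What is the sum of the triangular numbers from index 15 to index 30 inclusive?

4400

Σ i(i+1)/2 = (Σi² + Σi) / 2 over i = 15..30.
Σi = 465 − 105 = 360 and Σi² = 9455 − 1015 = 8440.
(1·8440 + 1·360) / 2 = 8800/2 = 4400.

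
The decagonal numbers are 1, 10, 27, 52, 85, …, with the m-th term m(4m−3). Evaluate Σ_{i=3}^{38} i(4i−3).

Σ i(4i−3) = 4Σi² − 3Σi over i = 3..38.
Σi = 741 − 3 = 738 and Σi² = 19019 − 5 = 19014.
4·19014 − 3·738 = 73842.

73842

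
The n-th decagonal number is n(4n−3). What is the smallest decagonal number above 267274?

Solve n(4n−3) > 267274 for integer n.
The largest n with value ≤ 267274 is 258 (since 265482 ≤ 267274 < 267547), so the first above is n = 259, value 267547.

267547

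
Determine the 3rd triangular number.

The 3rd triangular number is n(n+1)/2 with n = 3.
3·4/2 = 12/2 = 6.

6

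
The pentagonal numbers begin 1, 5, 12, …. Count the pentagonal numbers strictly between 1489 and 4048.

21

The n-th pentagonal number is n(3n−1)/2.
Smallest index with value > 1489: n = 32 (giving 1520).
Largest index with value < 4048: n = 52 (giving 4030).
Indices 32 through 52: 21 terms.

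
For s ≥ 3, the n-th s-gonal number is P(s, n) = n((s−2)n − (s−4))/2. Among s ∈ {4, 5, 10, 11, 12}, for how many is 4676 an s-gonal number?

1

s = 4: P(4, 68) = 4624 and P(4, 69) = 4761; 4676 is not s-gonal.
s = 5: P(5, 56) = 4676. ✓
s = 10: P(10, 34) = 4522 and P(10, 35) = 4795; 4676 is not s-gonal.
s = 11: P(11, 32) = 4496 and P(11, 33) = 4785; 4676 is not s-gonal.
s = 12: P(12, 30) = 4380 and P(12, 31) = 4681; 4676 is not s-gonal.
Hits: s ∈ {5} → 1.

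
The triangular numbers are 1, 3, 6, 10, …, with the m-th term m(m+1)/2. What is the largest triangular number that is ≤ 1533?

1485

Solve n(n+1)/2 ≤ 1533 for integer n.
n = 54 gives 1485 ≤ 1533, while n = 55 gives 1540 > 1533; so the answer is 1485.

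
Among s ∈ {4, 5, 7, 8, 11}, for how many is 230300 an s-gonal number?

s = 4: P(4, 479) = 229441 and P(4, 480) = 230400; 230300 is not s-gonal.
s = 5: P(5, 392) = 230300. ✓
s = 7: P(7, 303) = 229068 and P(7, 304) = 230584; 230300 is not s-gonal.
s = 8: P(8, 277) = 229633 and P(8, 278) = 231296; 230300 is not s-gonal.
s = 11: P(11, 226) = 229051 and P(11, 227) = 231086; 230300 is not s-gonal.
Hits: s ∈ {5} → 1.

1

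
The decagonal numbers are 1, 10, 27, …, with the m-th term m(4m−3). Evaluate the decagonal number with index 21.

The 21st decagonal number is n(4n−3) with n = 21.
21·(4·21 − 3) = 21·81 = 1701.

1701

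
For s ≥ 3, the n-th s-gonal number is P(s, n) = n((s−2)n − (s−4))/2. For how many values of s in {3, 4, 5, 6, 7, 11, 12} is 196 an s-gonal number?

2

s = 3: P(3, 19) = 190 and P(3, 20) = 210; 196 is not s-gonal.
s = 4: P(4, 14) = 196. ✓
s = 5: P(5, 11) = 176 and P(5, 12) = 210; 196 is not s-gonal.
s = 6: P(6, 10) = 190 and P(6, 11) = 231; 196 is not s-gonal.
s = 7: P(7, 9) = 189 and P(7, 10) = 235; 196 is not s-gonal.
s = 11: P(11, 7) = 196. ✓
s = 12: P(12, 6) = 156 and P(12, 7) = 217; 196 is not s-gonal.
Hits: s ∈ {4, 11} → 2.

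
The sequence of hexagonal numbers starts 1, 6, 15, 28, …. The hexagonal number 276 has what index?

12

Set n(2n−1) = 276, giving 2n² − n − 276 = 0.
The discriminant is 1 + 8·276 = 2209, and √2209 = 47.
So n = (1 + 47) / 4 = 48/4 = 12.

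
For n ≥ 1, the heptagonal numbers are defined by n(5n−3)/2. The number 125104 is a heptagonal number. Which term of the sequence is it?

Set n(5n−3)/2 = 125104, giving 5n² − 3n − 250208 = 0.
The discriminant is 9 + 40·125104 = 5004169, and √5004169 = 2237.
So n = (3 + 2237) / 10 = 2240/10 = 224.

224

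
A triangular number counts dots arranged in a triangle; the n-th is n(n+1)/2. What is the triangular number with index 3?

6

The 3rd triangular number is n(n+1)/2 with n = 3.
3·4/2 = 12/2 = 6.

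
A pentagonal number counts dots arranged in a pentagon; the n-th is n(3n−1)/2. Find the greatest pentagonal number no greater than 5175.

Solve n(3n−1)/2 ≤ 5175 for integer n.
n = 58 gives 5017 ≤ 5175, while n = 59 gives 5192 > 5175; so the answer is 5017.

5017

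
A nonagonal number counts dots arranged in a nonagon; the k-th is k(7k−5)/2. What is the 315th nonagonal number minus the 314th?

2199

Consecutive nonagonal numbers differ by 7n − 6: here 7·315 − 6 = 2199.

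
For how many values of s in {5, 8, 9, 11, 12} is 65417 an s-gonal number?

s = 5: P(5, 209) = 65417. ✓
s = 8: P(8, 148) = 65416 and P(8, 149) = 66305; 65417 is not s-gonal.
s = 9: P(9, 137) = 65349 and P(9, 138) = 66309; 65417 is not s-gonal.
s = 11: P(11, 120) = 64380 and P(11, 121) = 65461; 65417 is not s-gonal.
s = 12: P(12, 114) = 64524 and P(12, 115) = 65665; 65417 is not s-gonal.
Hits: s ∈ {5} → 1.

1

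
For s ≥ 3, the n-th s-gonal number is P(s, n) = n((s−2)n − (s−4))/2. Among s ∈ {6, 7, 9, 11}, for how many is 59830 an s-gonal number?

1

s = 6: P(6, 173) = 59685 and P(6, 174) = 60378; 59830 is not s-gonal.
s = 7: P(7, 155) = 59830. ✓
s = 9: P(9, 131) = 59736 and P(9, 132) = 60654; 59830 is not s-gonal.
s = 11: P(11, 115) = 59110 and P(11, 116) = 60146; 59830 is not s-gonal.
Hits: s ∈ {7} → 1.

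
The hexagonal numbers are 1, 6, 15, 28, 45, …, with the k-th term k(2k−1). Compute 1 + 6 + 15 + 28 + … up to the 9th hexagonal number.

Σ i(2i−1) = 2Σi² − Σi over i = 1..9.
Σi = 45 and Σi² = 285.
2·285 − 1·45 = 525.

525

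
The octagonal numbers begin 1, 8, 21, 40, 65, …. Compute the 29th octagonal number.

2465

The 29th octagonal number is n(3n−2) with n = 29.
29·(3·29 − 2) = 29·85 = 2465.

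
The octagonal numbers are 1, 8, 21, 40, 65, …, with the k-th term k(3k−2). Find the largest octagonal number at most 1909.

Solve n(3n−2) ≤ 1909 for integer n.
n = 25 gives 1825 ≤ 1909, while n = 26 gives 1976 > 1909; so the answer is 1825.

1825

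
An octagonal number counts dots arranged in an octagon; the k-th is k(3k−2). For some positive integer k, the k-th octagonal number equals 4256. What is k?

38

Set n(3n−2) = 4256, giving 3n² − 2n − 4256 = 0.
The discriminant is 4 + 12·4256 = 51076, and √51076 = 226.
So n = (2 + 226) / 6 = 228/6 = 38.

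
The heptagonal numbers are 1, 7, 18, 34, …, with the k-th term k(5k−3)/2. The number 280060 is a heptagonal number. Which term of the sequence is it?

Set n(5n−3)/2 = 280060, giving 5n² − 3n − 560120 = 0.
The discriminant is 9 + 40·280060 = 11202409, and √11202409 = 3347.
So n = (3 + 3347) / 10 = 3350/10 = 335.

335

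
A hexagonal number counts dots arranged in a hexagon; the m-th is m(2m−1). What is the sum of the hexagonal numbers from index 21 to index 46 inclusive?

Σ i(2i−1) = 2Σi² − Σi over i = 21..46.
Σi = 1081 − 210 = 871 and Σi² = 33511 − 2870 = 30641.
2·30641 − 1·871 = 60411.

60411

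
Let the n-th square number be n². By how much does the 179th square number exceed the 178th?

357

n² − (n−1)² = 2n − 1, so 179² − 178² = 2·179 − 1 = 357.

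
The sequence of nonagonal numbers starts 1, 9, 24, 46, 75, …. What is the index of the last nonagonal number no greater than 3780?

Solve n(7n−5)/2 ≤ 3780 for integer n.
n = 33 gives 3729 ≤ 3780, while n = 34 gives 3961 > 3780; so the answer is index 33.

33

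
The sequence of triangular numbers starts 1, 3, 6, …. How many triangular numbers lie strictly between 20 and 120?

The n-th triangular number is n(n+1)/2.
Smallest index with value > 20: n = 6 (giving 21).
Largest index with value < 120: n = 14 (giving 105).
Indices 6 through 14: 9 terms.

9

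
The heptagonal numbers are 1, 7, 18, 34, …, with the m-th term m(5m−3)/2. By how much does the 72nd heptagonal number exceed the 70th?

707

72·(5·72 − 3)/2 = 12852 and 70·(5·70 − 3)/2 = 12145.
Difference: 12852 − 12145 = 707.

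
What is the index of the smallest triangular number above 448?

Solve n(n+1)/2 > 448 for integer n.
The largest n with value ≤ 448 is 29 (since 435 ≤ 448 < 465), so the first above is n = 30, value 465.

30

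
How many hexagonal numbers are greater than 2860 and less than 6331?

18

The n-th hexagonal number is n(2n−1).
Smallest index with value > 2860: n = 39 (giving 3003).
Largest index with value < 6331: n = 56 (giving 6216).
Indices 39 through 56: 18 terms.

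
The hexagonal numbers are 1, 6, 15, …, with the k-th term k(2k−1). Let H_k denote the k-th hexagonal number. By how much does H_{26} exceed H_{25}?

Consecutive hexagonal numbers differ by 4n − 3: here 4·26 − 3 = 101.

101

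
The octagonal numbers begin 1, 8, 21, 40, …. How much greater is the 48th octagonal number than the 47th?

Consecutive octagonal numbers differ by 6n − 5: here 6·48 − 5 = 283.

283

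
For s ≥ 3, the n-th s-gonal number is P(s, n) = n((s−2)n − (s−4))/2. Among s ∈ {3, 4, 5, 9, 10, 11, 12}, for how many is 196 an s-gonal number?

s = 3: P(3, 19) = 190 and P(3, 20) = 210; 196 is not s-gonal.
s = 4: P(4, 14) = 196. ✓
s = 5: P(5, 11) = 176 and P(5, 12) = 210; 196 is not s-gonal.
s = 9: P(9, 7) = 154 and P(9, 8) = 204; 196 is not s-gonal.
s = 10: P(10, 7) = 175 and P(10, 8) = 232; 196 is not s-gonal.
s = 11: P(11, 7) = 196. ✓
s = 12: P(12, 6) = 156 and P(12, 7) = 217; 196 is not s-gonal.
Hits: s ∈ {4, 11} → 2.

2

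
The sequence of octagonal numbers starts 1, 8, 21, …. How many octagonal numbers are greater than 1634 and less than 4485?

15

The n-th octagonal number is n(3n−2).
Smallest index with value > 1634: n = 24 (giving 1680).
Largest index with value < 4485: n = 38 (giving 4256).
Indices 24 through 38: 15 terms.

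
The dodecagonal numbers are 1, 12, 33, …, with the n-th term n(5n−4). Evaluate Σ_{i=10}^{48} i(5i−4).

Σ i(5i−4) = 5Σi² − 4Σi over i = 10..48.
Σi = 1176 − 45 = 1131 and Σi² = 38024 − 285 = 37739.
5·37739 − 4·1131 = 184171.

184171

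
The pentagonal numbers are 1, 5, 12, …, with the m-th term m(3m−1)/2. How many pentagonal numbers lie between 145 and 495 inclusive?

The n-th pentagonal number is n(3n−1)/2.
Smallest index with value ≥ 145: n = 10 (giving 145).
Largest index with value ≤ 495: n = 18 (giving 477).
Indices 10 through 18: 9 terms.

9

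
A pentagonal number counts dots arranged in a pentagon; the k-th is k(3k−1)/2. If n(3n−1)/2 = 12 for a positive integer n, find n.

3

Set n(3n−1)/2 = 12, giving 3n² − n − 24 = 0.
The discriminant is 1 + 24·12 = 289, and √289 = 17.
So n = (1 + 17) / 6 = 18/6 = 3.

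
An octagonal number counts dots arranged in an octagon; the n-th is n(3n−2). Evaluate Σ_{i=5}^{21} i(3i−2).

9401

Σ i(3i−2) = 3Σi² − 2Σi over i = 5..21.
Σi = 231 − 10 = 221 and Σi² = 3311 − 30 = 3281.
3·3281 − 2·221 = 9401.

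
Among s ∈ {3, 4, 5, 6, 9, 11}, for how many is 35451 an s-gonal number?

1

s = 3: P(3, 265) = 35245 and P(3, 266) = 35511; 35451 is not s-gonal.
s = 4: P(4, 188) = 35344 and P(4, 189) = 35721; 35451 is not s-gonal.
s = 5: P(5, 153) = 35037 and P(5, 154) = 35497; 35451 is not s-gonal.
s = 6: P(6, 133) = 35245 and P(6, 134) = 35778; 35451 is not s-gonal.
s = 9: P(9, 101) = 35451. ✓
s = 11: P(11, 89) = 35333 and P(11, 90) = 36135; 35451 is not s-gonal.
Hits: s ∈ {9} → 1.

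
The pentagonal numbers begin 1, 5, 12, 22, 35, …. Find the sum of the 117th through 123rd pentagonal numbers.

Σ i(3i−1)/2 = (3Σi² − Σi) / 2 over i = 117..123.
Σi = 7626 − 6786 = 840 and Σi² = 627874 − 527046 = 100828.
(3·100828 − 1·840) / 2 = 301644/2 = 150822.

150822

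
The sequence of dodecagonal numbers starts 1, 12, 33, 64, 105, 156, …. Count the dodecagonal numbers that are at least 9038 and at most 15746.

14

The n-th dodecagonal number is n(5n−4).
Smallest index with value ≥ 9038: n = 43 (giving 9073).
Largest index with value ≤ 15746: n = 56 (giving 15456).
Indices 43 through 56: 14 terms.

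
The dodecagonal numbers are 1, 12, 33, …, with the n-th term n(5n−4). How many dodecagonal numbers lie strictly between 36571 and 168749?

The n-th dodecagonal number is n(5n−4).
Smallest index with value > 36571: n = 86 (giving 36636).
Largest index with value < 168749: n = 184 (giving 168544).
Indices 86 through 184: 99 terms.

99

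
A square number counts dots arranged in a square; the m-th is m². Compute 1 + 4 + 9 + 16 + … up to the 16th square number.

Σ_{i=1}^{16} i² = 16·17·33/6 = 1496.

1496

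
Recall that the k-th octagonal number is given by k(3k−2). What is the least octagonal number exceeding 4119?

Solve n(3n−2) > 4119 for integer n.
The largest n with value ≤ 4119 is 37 (since 4033 ≤ 4119 < 4256), so the first above is n = 38, value 4256.

4256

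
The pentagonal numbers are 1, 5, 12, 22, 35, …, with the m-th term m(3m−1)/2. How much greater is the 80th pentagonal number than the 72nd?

80·(3·80 − 1)/2 = 9560 and 72·(3·72 − 1)/2 = 7740.
Difference: 9560 − 7740 = 1820.

1820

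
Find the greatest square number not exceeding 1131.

Solve n² ≤ 1131 for integer n.
n = 33 gives 1089 ≤ 1131, while n = 34 gives 1156 > 1131; so the answer is 1089.

1089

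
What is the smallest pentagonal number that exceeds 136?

Solve n(3n−1)/2 > 136 for integer n.
The largest n with value ≤ 136 is 9 (since 117 ≤ 136 < 145), so the first above is n = 10, value 145.

145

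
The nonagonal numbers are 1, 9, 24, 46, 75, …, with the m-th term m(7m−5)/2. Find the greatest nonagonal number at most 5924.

Solve n(7n−5)/2 ≤ 5924 for integer n.
n = 41 gives 5781 ≤ 5924, while n = 42 gives 6069 > 5924; so the answer is 5781.

5781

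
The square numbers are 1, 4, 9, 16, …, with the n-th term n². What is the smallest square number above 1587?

1600

Solve n² > 1587 for integer n.
The largest n with value ≤ 1587 is 39 (since 1521 ≤ 1587 < 1600), so the first above is n = 40, value 1600.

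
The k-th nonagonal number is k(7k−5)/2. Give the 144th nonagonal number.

The 144th nonagonal number is n(7n−5)/2 with n = 144.
144·(7·144 − 5)/2 = 144·1003/2 = 72216.

72216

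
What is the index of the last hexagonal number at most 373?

13

Solve n(2n−1) ≤ 373 for integer n.
n = 13 gives 325 ≤ 373, while n = 14 gives 378 > 373; so the answer is index 13.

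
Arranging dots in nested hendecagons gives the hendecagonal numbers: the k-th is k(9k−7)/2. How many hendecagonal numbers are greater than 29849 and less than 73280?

The n-th hendecagonal number is n(9n−7)/2.
Smallest index with value > 29849: n = 82 (giving 29971).
Largest index with value < 73280: n = 127 (giving 72136).
Indices 82 through 127: 46 terms.

46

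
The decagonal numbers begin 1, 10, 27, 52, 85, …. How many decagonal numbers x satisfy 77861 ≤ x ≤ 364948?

163

The n-th decagonal number is n(4n−3).
Smallest index with value ≥ 77861: n = 140 (giving 77980).
Largest index with value ≤ 364948: n = 302 (giving 363910).
Indices 140 through 302: 163 terms.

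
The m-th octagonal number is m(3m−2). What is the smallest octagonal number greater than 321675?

322096

Solve n(3n−2) > 321675 for integer n.
The largest n with value ≤ 321675 is 327 (since 320133 ≤ 321675 < 322096), so the first above is n = 328, value 322096.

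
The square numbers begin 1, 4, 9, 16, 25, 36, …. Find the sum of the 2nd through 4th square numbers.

Σ_{i=2}^{4} i² = 30 − 1 = 29.

29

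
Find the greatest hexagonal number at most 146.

120

Solve n(2n−1) ≤ 146 for integer n.
n = 8 gives 120 ≤ 146, while n = 9 gives 153 > 146; so the answer is 120.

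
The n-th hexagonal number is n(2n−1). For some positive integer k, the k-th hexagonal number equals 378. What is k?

Set n(2n−1) = 378, giving 2n² − n − 378 = 0.
The discriminant is 1 + 8·378 = 3025, and √3025 = 55.
So n = (1 + 55) / 4 = 56/4 = 14.

14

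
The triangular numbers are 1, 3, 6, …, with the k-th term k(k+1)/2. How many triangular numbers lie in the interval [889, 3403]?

The n-th triangular number is n(n+1)/2.
Smallest index with value ≥ 889: n = 42 (giving 903).
Largest index with value ≤ 3403: n = 82 (giving 3403).
Indices 42 through 82: 41 terms.

41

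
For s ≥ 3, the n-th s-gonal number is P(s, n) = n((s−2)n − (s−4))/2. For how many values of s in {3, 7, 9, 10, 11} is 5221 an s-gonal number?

1

s = 3: P(3, 101) = 5151 and P(3, 102) = 5253; 5221 is not s-gonal.
s = 7: P(7, 46) = 5221. ✓
s = 9: P(9, 38) = 4959 and P(9, 39) = 5226; 5221 is not s-gonal.
s = 10: P(10, 36) = 5076 and P(10, 37) = 5365; 5221 is not s-gonal.
s = 11: P(11, 34) = 5083 and P(11, 35) = 5390; 5221 is not s-gonal.
Hits: s ∈ {7} → 1.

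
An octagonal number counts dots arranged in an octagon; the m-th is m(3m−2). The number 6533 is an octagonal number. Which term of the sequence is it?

47

Set n(3n−2) = 6533, giving 3n² − 2n − 6533 = 0.
So n = (2 + 280) / 6 = 282/6 = 47.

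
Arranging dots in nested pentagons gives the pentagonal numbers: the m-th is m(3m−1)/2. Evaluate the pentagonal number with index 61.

The 61st pentagonal number is n(3n−1)/2 with n = 61.
61·(3·61 − 1)/2 = 61·182/2 = 61·91 = 5551.

5551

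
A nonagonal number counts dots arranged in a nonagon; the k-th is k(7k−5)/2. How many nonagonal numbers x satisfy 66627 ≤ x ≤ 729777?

318

The n-th nonagonal number is n(7n−5)/2.
Smallest index with value ≥ 66627: n = 139 (giving 67276).
Largest index with value ≤ 729777: n = 456 (giving 726636).
Indices 139 through 456: 318 terms.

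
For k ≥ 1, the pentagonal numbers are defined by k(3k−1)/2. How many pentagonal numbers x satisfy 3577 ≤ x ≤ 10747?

36

The n-th pentagonal number is n(3n−1)/2.
Smallest index with value ≥ 3577: n = 49 (giving 3577).
Largest index with value ≤ 10747: n = 84 (giving 10542).
Indices 49 through 84: 36 terms.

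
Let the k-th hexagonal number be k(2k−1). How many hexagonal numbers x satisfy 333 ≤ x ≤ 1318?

The n-th hexagonal number is n(2n−1).
Smallest index with value ≥ 333: n = 14 (giving 378).
Largest index with value ≤ 1318: n = 25 (giving 1225).
Indices 14 through 25: 12 terms.

12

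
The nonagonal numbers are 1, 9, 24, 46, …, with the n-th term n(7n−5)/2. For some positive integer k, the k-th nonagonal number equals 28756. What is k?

Set n(7n−5)/2 = 28756, giving 7n² − 5n − 57512 = 0.
The discriminant is 25 + 56·28756 = 1610361, and √1610361 = 1269.
So n = (5 + 1269) / 14 = 1274/14 = 91.
Check: 91·(7·91 − 5)/2 = 28756. ✓

91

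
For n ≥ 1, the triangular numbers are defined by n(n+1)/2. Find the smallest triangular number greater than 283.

Solve n(n+1)/2 > 283 for integer n.
The largest n with value ≤ 283 is 23 (since 276 ≤ 283 < 300), so the first above is n = 24, value 300.

300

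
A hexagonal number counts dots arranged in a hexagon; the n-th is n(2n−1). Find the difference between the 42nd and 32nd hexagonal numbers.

1470

42·(2·42 − 1) = 3486 and 32·(2·32 − 1) = 2016.
Difference: 3486 − 2016 = 1470.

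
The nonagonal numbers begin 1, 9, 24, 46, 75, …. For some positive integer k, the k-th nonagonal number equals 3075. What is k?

Set n(7n−5)/2 = 3075, giving 7n² − 5n − 6150 = 0.
The discriminant is 25 + 56·3075 = 172225, and √172225 = 415.
So n = (5 + 415) / 14 = 420/14 = 30.

30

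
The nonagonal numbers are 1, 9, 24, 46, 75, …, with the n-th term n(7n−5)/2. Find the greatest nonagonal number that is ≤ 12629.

12450

Solve n(7n−5)/2 ≤ 12629 for integer n.
n = 60 gives 12450 ≤ 12629, while n = 61 gives 12871 > 12629; so the answer is 12450.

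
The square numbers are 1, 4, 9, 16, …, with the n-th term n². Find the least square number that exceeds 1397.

Solve n² > 1397 for integer n.
The largest n with value ≤ 1397 is 37 (since 1369 ≤ 1397 < 1444), so the first above is n = 38, value 1444.

1444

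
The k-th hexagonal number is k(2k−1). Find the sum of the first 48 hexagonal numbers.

Σ i(2i−1) = 2Σi² − Σi over i = 1..48.
Σi = 1176 and Σi² = 38024.
2·38024 − 1·1176 = 74872.

74872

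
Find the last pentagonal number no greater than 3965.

Solve n(3n−1)/2 ≤ 3965 for integer n.
n = 51 gives 3876 ≤ 3965, while n = 52 gives 4030 > 3965; so the answer is 3876.

3876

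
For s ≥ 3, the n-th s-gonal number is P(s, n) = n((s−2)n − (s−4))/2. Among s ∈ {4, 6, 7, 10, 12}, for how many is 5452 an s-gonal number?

1

s = 4: P(4, 73) = 5329 and P(4, 74) = 5476; 5452 is not s-gonal.
s = 6: P(6, 52) = 5356 and P(6, 53) = 5565; 5452 is not s-gonal.
s = 7: P(7, 47) = 5452. ✓
s = 10: P(10, 37) = 5365 and P(10, 38) = 5662; 5452 is not s-gonal.
s = 12: P(12, 33) = 5313 and P(12, 34) = 5644; 5452 is not s-gonal.
Hits: s ∈ {7} → 1.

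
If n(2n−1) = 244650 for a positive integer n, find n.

350

Set n(2n−1) = 244650, giving 2n² − n − 244650 = 0.
So n = (1 + 1399) / 4 = 1400/4 = 350.
Check: 350·(2·350 − 1) = 244650. ✓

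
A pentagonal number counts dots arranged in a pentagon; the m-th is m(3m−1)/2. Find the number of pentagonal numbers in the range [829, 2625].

The n-th pentagonal number is n(3n−1)/2.
Smallest index with value ≥ 829: n = 24 (giving 852).
Largest index with value ≤ 2625: n = 42 (giving 2625).
Indices 24 through 42: 19 terms.

19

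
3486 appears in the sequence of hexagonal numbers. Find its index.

42

Set n(2n−1) = 3486, giving 2n² − n − 3486 = 0.
The discriminant is 1 + 8·3486 = 27889, and √27889 = 167.
So n = (1 + 167) / 4 = 168/4 = 42.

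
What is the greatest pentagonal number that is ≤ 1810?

Solve n(3n−1)/2 ≤ 1810 for integer n.
n = 34 gives 1717 ≤ 1810, while n = 35 gives 1820 > 1810; so the answer is 1717.

1717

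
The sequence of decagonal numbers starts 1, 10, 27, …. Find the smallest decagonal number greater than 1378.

Solve n(4n−3) > 1378 for integer n.
The largest n with value ≤ 1378 is 18 (since 1242 ≤ 1378 < 1387), so the first above is n = 19, value 1387.

1387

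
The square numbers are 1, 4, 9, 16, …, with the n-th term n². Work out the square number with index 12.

The 12th square number is n² with n = 12.
12² = 144.

144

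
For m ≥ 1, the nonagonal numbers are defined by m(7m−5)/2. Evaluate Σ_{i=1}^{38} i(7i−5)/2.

64714

Σ i(7i−5)/2 = (7Σi² − 5Σi) / 2 over i = 1..38.
Σi = 741 and Σi² = 19019.
(7·19019 − 5·741) / 2 = 129428/2 = 64714.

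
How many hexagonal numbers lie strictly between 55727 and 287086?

212

The n-th hexagonal number is n(2n−1).
Smallest index with value > 55727: n = 168 (giving 56280).
Largest index with value < 287086: n = 379 (giving 286903).
Indices 168 through 379: 212 terms.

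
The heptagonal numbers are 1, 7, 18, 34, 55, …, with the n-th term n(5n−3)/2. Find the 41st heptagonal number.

4141

The 41st heptagonal number is n(5n−3)/2 with n = 41.
41·(5·41 − 3)/2 = 41·202/2 = 41·101 = 4141.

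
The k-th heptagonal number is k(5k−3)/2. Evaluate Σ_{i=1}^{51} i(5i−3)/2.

111826

Σ i(5i−3)/2 = (5Σi² − 3Σi) / 2 over i = 1..51.
Σi = 1326 and Σi² = 45526.
(5·45526 − 3·1326) / 2 = 223652/2 = 111826.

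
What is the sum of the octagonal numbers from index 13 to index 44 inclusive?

Σ i(3i−2) = 3Σi² − 2Σi over i = 13..44.
Σi = 990 − 78 = 912 and Σi² = 29370 − 650 = 28720.
3·28720 − 2·912 = 84336.

84336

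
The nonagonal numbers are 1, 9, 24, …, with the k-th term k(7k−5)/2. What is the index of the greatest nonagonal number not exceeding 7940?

47

Solve n(7n−5)/2 ≤ 7940 for integer n.
n = 47 gives 7614 ≤ 7940, while n = 48 gives 7944 > 7940; so the answer is index 47.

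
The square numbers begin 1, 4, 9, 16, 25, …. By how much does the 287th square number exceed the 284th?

1713

287² = 82369 and 284² = 80656.
Difference: 82369 − 80656 = 1713.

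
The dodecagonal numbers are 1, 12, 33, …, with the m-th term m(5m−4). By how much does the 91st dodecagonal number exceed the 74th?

91·(5·91 − 4) = 41041 and 74·(5·74 − 4) = 27084.
Difference: 41041 − 27084 = 13957.

13957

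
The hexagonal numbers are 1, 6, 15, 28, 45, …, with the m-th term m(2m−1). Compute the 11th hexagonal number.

231

11·(2·11 − 1) = 11·21 = 231.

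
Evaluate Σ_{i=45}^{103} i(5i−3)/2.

843936

Σ i(5i−3)/2 = (5Σi² − 3Σi) / 2 over i = 45..103.
Σi = 5356 − 990 = 4366 and Σi² = 369564 − 29370 = 340194.
(5·340194 − 3·4366) / 2 = 1687872/2 = 843936.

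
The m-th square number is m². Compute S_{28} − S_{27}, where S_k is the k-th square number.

55

n² − (n−1)² = 2n − 1, so 28² − 27² = 2·28 − 1 = 55.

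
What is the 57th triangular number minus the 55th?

57·58/2 = 1653 and 55·56/2 = 1540.
Difference: 1653 − 1540 = 113.

113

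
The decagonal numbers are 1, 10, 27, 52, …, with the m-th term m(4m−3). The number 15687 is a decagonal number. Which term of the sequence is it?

63

Set n(4n−3) = 15687, giving 4n² − 3n − 15687 = 0.
The discriminant is 9 + 16·15687 = 251001, and √251001 = 501.
So n = (3 + 501) / 8 = 504/8 = 63.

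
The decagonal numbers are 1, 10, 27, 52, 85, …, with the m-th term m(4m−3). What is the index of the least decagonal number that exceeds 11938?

56

Solve n(4n−3) > 11938 for integer n.
The largest n with value ≤ 11938 is 55 (since 11935 ≤ 11938 < 12376), so the first above is n = 56, value 12376.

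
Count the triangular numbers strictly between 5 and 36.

The n-th triangular number is n(n+1)/2.
Smallest index with value > 5: n = 3 (giving 6).
Largest index with value < 36: n = 7 (giving 28).
Indices 3 through 7: 5 terms.

5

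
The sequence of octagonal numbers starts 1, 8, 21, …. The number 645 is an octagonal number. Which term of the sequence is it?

15

Set n(3n−2) = 645, giving 3n² − 2n − 645 = 0.
The discriminant is 4 + 12·645 = 7744, and √7744 = 88.
So n = (2 + 88) / 6 = 90/6 = 15.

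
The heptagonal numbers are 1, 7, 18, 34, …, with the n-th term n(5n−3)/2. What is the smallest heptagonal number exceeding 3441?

3553

Solve n(5n−3)/2 > 3441 for integer n.
The largest n with value ≤ 3441 is 37 (since 3367 ≤ 3441 < 3553), so the first above is n = 38, value 3553.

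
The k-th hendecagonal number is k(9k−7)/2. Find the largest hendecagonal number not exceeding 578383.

575485

Solve n(9n−7)/2 ≤ 578383 for integer n.
n = 358 gives 575485 ≤ 578383, while n = 359 gives 578708 > 578383; so the answer is 575485.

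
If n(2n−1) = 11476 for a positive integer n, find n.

76

Set n(2n−1) = 11476, giving 2n² − n − 11476 = 0.
The discriminant is 1 + 8·11476 = 91809, and √91809 = 303.
So n = (1 + 303) / 4 = 304/4 = 76.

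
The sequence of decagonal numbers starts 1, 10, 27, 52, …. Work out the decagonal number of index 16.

976

The 16th decagonal number is n(4n−3) with n = 16.
16·(4·16 − 3) = 16·61 = 976.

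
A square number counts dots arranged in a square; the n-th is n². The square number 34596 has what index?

We need n² = 34596, so n = √34596 = 186.
Check: 186² = 34596. ✓

186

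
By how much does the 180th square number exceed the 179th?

n² − (n−1)² = 2n − 1, so 180² − 179² = 2·180 − 1 = 359.

359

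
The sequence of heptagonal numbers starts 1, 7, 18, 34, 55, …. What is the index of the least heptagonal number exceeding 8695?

60

Solve n(5n−3)/2 > 8695 for integer n.
The largest n with value ≤ 8695 is 59 (since 8614 ≤ 8695 < 8910), so the first above is n = 60, value 8910.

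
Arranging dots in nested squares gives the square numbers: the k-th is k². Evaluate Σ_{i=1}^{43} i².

Σ_{i=1}^{43} i² = 43·44·87/6 = 27434.

27434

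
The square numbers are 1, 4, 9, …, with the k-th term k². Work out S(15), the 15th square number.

225

The 15th square number is n² with n = 15.
15² = 225.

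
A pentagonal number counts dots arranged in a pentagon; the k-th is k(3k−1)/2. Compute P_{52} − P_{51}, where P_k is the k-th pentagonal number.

154

Consecutive pentagonal numbers differ by 3n − 2: here 3·52 − 2 = 154.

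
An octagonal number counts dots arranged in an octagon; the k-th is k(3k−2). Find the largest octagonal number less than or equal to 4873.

4720

Solve n(3n−2) ≤ 4873 for integer n.
n = 40 gives 4720 ≤ 4873, while n = 41 gives 4961 > 4873; so the answer is 4720.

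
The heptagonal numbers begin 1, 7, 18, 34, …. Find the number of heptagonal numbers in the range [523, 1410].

10

The n-th heptagonal number is n(5n−3)/2.
Smallest index with value ≥ 523: n = 15 (giving 540).
Largest index with value ≤ 1410: n = 24 (giving 1404).
Indices 15 through 24: 10 terms.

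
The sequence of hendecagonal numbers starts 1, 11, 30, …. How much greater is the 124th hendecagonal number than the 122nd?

124·(9·124 − 7)/2 = 68758 and 122·(9·122 − 7)/2 = 66551.
Difference: 68758 − 66551 = 2207.

2207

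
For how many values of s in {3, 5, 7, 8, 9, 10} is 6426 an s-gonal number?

s = 3: P(3, 112) = 6328 and P(3, 113) = 6441; 6426 is not s-gonal.
s = 5: P(5, 65) = 6305 and P(5, 66) = 6501; 6426 is not s-gonal.
s = 7: P(7, 51) = 6426. ✓
s = 8: P(8, 46) = 6256 and P(8, 47) = 6533; 6426 is not s-gonal.
s = 9: P(9, 43) = 6364 and P(9, 44) = 6666; 6426 is not s-gonal.
s = 10: P(10, 40) = 6280 and P(10, 41) = 6601; 6426 is not s-gonal.
Hits: s ∈ {7} → 1.

1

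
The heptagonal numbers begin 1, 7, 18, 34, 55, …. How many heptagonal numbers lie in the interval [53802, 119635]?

The n-th heptagonal number is n(5n−3)/2.
Smallest index with value ≥ 53802: n = 147 (giving 53802).
Largest index with value ≤ 119635: n = 219 (giving 119574).
Indices 147 through 219: 73 terms.

73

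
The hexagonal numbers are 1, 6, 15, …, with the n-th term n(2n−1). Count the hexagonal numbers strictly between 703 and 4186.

The n-th hexagonal number is n(2n−1).
Smallest index with value > 703: n = 20 (giving 780).
Largest index with value < 4186: n = 45 (giving 4005).
Indices 20 through 45: 26 terms.

26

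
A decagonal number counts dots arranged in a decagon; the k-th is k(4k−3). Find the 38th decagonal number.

The 38th decagonal number is n(4n−3) with n = 38.
38·(4·38 − 3) = 38·149 = 5662.

5662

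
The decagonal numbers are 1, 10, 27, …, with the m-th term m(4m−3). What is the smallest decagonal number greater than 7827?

Solve n(4n−3) > 7827 for integer n.
The largest n with value ≤ 7827 is 44 (since 7612 ≤ 7827 < 7965), so the first above is n = 45, value 7965.

7965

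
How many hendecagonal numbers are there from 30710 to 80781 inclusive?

The n-th hendecagonal number is n(9n−7)/2.
Smallest index with value ≥ 30710: n = 83 (giving 30710).
Largest index with value ≤ 80781: n = 134 (giving 80333).
Indices 83 through 134: 52 terms.

52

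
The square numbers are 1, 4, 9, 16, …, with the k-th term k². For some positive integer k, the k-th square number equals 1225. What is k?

We need n² = 1225, so n = √1225 = 35.
Check: 35² = 1225. ✓

35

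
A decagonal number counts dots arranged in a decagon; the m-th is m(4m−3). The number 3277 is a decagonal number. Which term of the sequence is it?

29

Set n(4n−3) = 3277, giving 4n² − 3n − 3277 = 0.
So n = (3 + 229) / 8 = 232/8 = 29.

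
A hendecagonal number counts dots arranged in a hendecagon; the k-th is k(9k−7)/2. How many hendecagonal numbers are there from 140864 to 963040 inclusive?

The n-th hendecagonal number is n(9n−7)/2.
Smallest index with value ≥ 140864: n = 178 (giving 141955).
Largest index with value ≤ 963040: n = 463 (giving 963040).
Indices 178 through 463: 286 terms.

286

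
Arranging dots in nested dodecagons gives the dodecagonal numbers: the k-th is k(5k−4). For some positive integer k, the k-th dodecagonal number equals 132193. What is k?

Set n(5n−4) = 132193, giving 5n² − 4n − 132193 = 0.
The discriminant is 16 + 20·132193 = 2643876, and √2643876 = 1626.
So n = (4 + 1626) / 10 = 1630/10 = 163.
Check: 163·(5·163 − 4) = 132193. ✓

163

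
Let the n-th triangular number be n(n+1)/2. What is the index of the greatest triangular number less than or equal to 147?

16

Solve n(n+1)/2 ≤ 147 for integer n.
n = 16 gives 136 ≤ 147, while n = 17 gives 153 > 147; so the answer is index 16.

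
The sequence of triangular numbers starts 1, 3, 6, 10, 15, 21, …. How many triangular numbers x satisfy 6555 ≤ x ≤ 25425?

112

The n-th triangular number is n(n+1)/2.
Smallest index with value ≥ 6555: n = 114 (giving 6555).
Largest index with value ≤ 25425: n = 225 (giving 25425).
Indices 114 through 225: 112 terms.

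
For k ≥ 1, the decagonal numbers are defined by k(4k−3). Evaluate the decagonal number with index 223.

198247

The 223rd decagonal number is n(4n−3) with n = 223.
223·(4·223 − 3) = 223·889 = 198247.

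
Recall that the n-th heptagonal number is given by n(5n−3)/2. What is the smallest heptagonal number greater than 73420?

Solve n(5n−3)/2 > 73420 for integer n.
The largest n with value ≤ 73420 is 171 (since 72846 ≤ 73420 < 73702), so the first above is n = 172, value 73702.

73702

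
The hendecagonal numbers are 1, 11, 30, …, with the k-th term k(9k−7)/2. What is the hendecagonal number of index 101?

The 101st hendecagonal number is n(9n−7)/2 with n = 101.
101·(9·101 − 7)/2 = 101·902/2 = 101·451 = 45551.

45551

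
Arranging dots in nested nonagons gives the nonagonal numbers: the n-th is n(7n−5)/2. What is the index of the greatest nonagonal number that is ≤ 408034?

341

Solve n(7n−5)/2 ≤ 408034 for integer n.
n = 341 gives 406131 ≤ 408034, while n = 342 gives 408519 > 408034; so the answer is index 341.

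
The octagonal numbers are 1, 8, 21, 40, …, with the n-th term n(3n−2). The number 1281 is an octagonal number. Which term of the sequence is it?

21

Set n(3n−2) = 1281, giving 3n² − 2n − 1281 = 0.
The discriminant is 4 + 12·1281 = 15376, and √15376 = 124.
So n = (2 + 124) / 6 = 126/6 = 21.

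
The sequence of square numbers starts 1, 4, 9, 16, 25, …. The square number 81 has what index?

We need n² = 81, so n = √81 = 9.
Check: 9² = 81. ✓

9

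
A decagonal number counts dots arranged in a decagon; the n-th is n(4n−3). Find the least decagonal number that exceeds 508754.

Solve n(4n−3) > 508754 for integer n.
The largest n with value ≤ 508754 is 357 (since 508725 ≤ 508754 < 511582), so the first above is n = 358, value 511582.

511582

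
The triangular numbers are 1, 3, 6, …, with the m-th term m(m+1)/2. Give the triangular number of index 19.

19·20/2 = 380/2 = 190.

190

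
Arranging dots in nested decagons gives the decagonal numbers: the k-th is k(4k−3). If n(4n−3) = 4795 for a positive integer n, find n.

Set n(4n−3) = 4795, giving 4n² − 3n − 4795 = 0.
The discriminant is 9 + 16·4795 = 76729, and √76729 = 277.
So n = (3 + 277) / 8 = 280/8 = 35.
Check: 35·(4·35 − 3) = 4795. ✓

35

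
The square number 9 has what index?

We need n² = 9, so n = √9 = 3.

3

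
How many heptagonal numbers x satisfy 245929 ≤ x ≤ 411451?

92

The n-th heptagonal number is n(5n−3)/2.
Smallest index with value ≥ 245929: n = 314 (giving 246019).
Largest index with value ≤ 411451: n = 405 (giving 409455).
Indices 314 through 405: 92 terms.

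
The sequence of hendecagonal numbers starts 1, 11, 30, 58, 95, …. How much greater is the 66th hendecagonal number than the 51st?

7845

66·(9·66 − 7)/2 = 19371 and 51·(9·51 − 7)/2 = 11526.
Difference: 19371 − 11526 = 7845.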